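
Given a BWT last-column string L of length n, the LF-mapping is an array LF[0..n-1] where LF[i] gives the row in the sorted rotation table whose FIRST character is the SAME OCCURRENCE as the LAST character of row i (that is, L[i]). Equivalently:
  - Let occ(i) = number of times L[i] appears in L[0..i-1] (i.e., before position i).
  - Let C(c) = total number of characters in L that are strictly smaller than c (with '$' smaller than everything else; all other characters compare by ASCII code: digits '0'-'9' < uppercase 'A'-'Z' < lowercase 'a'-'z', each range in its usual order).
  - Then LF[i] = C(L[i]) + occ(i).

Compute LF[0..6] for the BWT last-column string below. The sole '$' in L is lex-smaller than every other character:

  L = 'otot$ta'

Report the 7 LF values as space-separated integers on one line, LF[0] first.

Answer: 2 4 3 5 0 6 1

Derivation:
Char counts: '$':1, 'a':1, 'o':2, 't':3
C (first-col start): C('$')=0, C('a')=1, C('o')=2, C('t')=4
L[0]='o': occ=0, LF[0]=C('o')+0=2+0=2
L[1]='t': occ=0, LF[1]=C('t')+0=4+0=4
L[2]='o': occ=1, LF[2]=C('o')+1=2+1=3
L[3]='t': occ=1, LF[3]=C('t')+1=4+1=5
L[4]='$': occ=0, LF[4]=C('$')+0=0+0=0
L[5]='t': occ=2, LF[5]=C('t')+2=4+2=6
L[6]='a': occ=0, LF[6]=C('a')+0=1+0=1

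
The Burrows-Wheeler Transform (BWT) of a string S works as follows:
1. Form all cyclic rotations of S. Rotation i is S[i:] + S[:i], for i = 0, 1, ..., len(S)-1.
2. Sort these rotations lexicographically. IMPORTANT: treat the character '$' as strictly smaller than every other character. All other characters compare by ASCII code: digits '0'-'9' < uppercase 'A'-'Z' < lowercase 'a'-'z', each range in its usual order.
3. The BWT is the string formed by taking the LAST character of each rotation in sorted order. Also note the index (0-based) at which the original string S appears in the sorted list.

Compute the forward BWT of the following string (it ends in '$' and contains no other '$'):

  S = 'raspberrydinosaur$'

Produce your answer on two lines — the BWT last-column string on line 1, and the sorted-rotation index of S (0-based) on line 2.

Answer: rrspybdinsu$eroaar
11

Derivation:
All 18 rotations (rotation i = S[i:]+S[:i]):
  rot[0] = raspberrydinosaur$
  rot[1] = aspberrydinosaur$r
  rot[2] = spberrydinosaur$ra
  rot[3] = pberrydinosaur$ras
  rot[4] = berrydinosaur$rasp
  rot[5] = errydinosaur$raspb
  rot[6] = rrydinosaur$raspbe
  rot[7] = rydinosaur$raspber
  rot[8] = ydinosaur$raspberr
  rot[9] = dinosaur$raspberry
  rot[10] = inosaur$raspberryd
  rot[11] = nosaur$raspberrydi
  rot[12] = osaur$raspberrydin
  rot[13] = saur$raspberrydino
  rot[14] = aur$raspberrydinos
  rot[15] = ur$raspberrydinosa
  rot[16] = r$raspberrydinosau
  rot[17] = $raspberrydinosaur
Sorted (with $ < everything):
  sorted[0] = $raspberrydinosaur  (last char: 'r')
  sorted[1] = aspberrydinosaur$r  (last char: 'r')
  sorted[2] = aur$raspberrydinos  (last char: 's')
  sorted[3] = berrydinosaur$rasp  (last char: 'p')
  sorted[4] = dinosaur$raspberry  (last char: 'y')
  sorted[5] = errydinosaur$raspb  (last char: 'b')
  sorted[6] = inosaur$raspberryd  (last char: 'd')
  sorted[7] = nosaur$raspberrydi  (last char: 'i')
  sorted[8] = osaur$raspberrydin  (last char: 'n')
  sorted[9] = pberrydinosaur$ras  (last char: 's')
  sorted[10] = r$raspberrydinosau  (last char: 'u')
  sorted[11] = raspberrydinosaur$  (last char: '$')
  sorted[12] = rrydinosaur$raspbe  (last char: 'e')
  sorted[13] = rydinosaur$raspber  (last char: 'r')
  sorted[14] = saur$raspberrydino  (last char: 'o')
  sorted[15] = spberrydinosaur$ra  (last char: 'a')
  sorted[16] = ur$raspberrydinosa  (last char: 'a')
  sorted[17] = ydinosaur$raspberr  (last char: 'r')
Last column: rrspybdinsu$eroaar
Original string S is at sorted index 11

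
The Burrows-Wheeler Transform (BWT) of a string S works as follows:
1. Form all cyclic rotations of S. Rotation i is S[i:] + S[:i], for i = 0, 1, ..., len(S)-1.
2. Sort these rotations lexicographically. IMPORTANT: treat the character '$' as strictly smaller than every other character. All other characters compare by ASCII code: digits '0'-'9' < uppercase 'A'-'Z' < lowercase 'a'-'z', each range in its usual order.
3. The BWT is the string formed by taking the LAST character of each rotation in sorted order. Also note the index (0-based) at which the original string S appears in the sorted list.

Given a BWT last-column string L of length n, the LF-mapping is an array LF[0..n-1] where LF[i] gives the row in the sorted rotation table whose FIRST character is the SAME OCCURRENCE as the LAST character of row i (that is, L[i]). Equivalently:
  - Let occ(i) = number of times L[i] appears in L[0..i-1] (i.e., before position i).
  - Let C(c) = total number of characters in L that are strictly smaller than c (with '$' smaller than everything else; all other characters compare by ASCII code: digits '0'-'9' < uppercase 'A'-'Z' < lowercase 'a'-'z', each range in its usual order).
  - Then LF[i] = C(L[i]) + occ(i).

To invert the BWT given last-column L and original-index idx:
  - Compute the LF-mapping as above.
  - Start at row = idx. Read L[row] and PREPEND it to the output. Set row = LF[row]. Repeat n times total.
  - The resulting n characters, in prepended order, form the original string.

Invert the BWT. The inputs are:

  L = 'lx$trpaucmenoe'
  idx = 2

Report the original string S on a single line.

LF mapping: 5 13 0 11 10 9 1 12 2 6 3 7 8 4
Walk LF starting at row 2, prepending L[row]:
  step 1: row=2, L[2]='$', prepend. Next row=LF[2]=0
  step 2: row=0, L[0]='l', prepend. Next row=LF[0]=5
  step 3: row=5, L[5]='p', prepend. Next row=LF[5]=9
  step 4: row=9, L[9]='m', prepend. Next row=LF[9]=6
  step 5: row=6, L[6]='a', prepend. Next row=LF[6]=1
  step 6: row=1, L[1]='x', prepend. Next row=LF[1]=13
  step 7: row=13, L[13]='e', prepend. Next row=LF[13]=4
  step 8: row=4, L[4]='r', prepend. Next row=LF[4]=10
  step 9: row=10, L[10]='e', prepend. Next row=LF[10]=3
  step 10: row=3, L[3]='t', prepend. Next row=LF[3]=11
  step 11: row=11, L[11]='n', prepend. Next row=LF[11]=7
  step 12: row=7, L[7]='u', prepend. Next row=LF[7]=12
  step 13: row=12, L[12]='o', prepend. Next row=LF[12]=8
  step 14: row=8, L[8]='c', prepend. Next row=LF[8]=2
Reversed output: counterexampl$

Answer: counterexampl$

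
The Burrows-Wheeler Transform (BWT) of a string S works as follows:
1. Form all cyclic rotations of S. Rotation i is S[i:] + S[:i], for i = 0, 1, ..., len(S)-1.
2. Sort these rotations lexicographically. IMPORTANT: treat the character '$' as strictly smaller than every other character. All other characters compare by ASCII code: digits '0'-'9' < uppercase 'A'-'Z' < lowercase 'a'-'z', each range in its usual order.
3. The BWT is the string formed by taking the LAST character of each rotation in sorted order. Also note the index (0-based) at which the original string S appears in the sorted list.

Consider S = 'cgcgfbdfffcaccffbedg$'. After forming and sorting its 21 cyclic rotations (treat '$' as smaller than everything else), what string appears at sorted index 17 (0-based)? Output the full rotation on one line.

All 21 rotations (rotation i = S[i:]+S[:i]):
  rot[0] = cgcgfbdfffcaccffbedg$
  rot[1] = gcgfbdfffcaccffbedg$c
  rot[2] = cgfbdfffcaccffbedg$cg
  rot[3] = gfbdfffcaccffbedg$cgc
  rot[4] = fbdfffcaccffbedg$cgcg
  rot[5] = bdfffcaccffbedg$cgcgf
  rot[6] = dfffcaccffbedg$cgcgfb
  rot[7] = fffcaccffbedg$cgcgfbd
  rot[8] = ffcaccffbedg$cgcgfbdf
  rot[9] = fcaccffbedg$cgcgfbdff
  rot[10] = caccffbedg$cgcgfbdfff
  rot[11] = accffbedg$cgcgfbdfffc
  rot[12] = ccffbedg$cgcgfbdfffca
  rot[13] = cffbedg$cgcgfbdfffcac
  rot[14] = ffbedg$cgcgfbdfffcacc
  rot[15] = fbedg$cgcgfbdfffcaccf
  rot[16] = bedg$cgcgfbdfffcaccff
  rot[17] = edg$cgcgfbdfffcaccffb
  rot[18] = dg$cgcgfbdfffcaccffbe
  rot[19] = g$cgcgfbdfffcaccffbed
  rot[20] = $cgcgfbdfffcaccffbedg
Sorted (with $ < everything):
  sorted[0] = $cgcgfbdfffcaccffbedg
  sorted[1] = accffbedg$cgcgfbdfffc
  sorted[2] = bdfffcaccffbedg$cgcgf
  sorted[3] = bedg$cgcgfbdfffcaccff
  sorted[4] = caccffbedg$cgcgfbdfff
  sorted[5] = ccffbedg$cgcgfbdfffca
  sorted[6] = cffbedg$cgcgfbdfffcac
  sorted[7] = cgcgfbdfffcaccffbedg$
  sorted[8] = cgfbdfffcaccffbedg$cg
  sorted[9] = dfffcaccffbedg$cgcgfb
  sorted[10] = dg$cgcgfbdfffcaccffbe
  sorted[11] = edg$cgcgfbdfffcaccffb
  sorted[12] = fbdfffcaccffbedg$cgcg
  sorted[13] = fbedg$cgcgfbdfffcaccf
  sorted[14] = fcaccffbedg$cgcgfbdff
  sorted[15] = ffbedg$cgcgfbdfffcacc
  sorted[16] = ffcaccffbedg$cgcgfbdf
  sorted[17] = fffcaccffbedg$cgcgfbd
  sorted[18] = g$cgcgfbdfffcaccffbed
  sorted[19] = gcgfbdfffcaccffbedg$c
  sorted[20] = gfbdfffcaccffbedg$cgc
sorted[17] = fffcaccffbedg$cgcgfbd

Answer: fffcaccffbedg$cgcgfbd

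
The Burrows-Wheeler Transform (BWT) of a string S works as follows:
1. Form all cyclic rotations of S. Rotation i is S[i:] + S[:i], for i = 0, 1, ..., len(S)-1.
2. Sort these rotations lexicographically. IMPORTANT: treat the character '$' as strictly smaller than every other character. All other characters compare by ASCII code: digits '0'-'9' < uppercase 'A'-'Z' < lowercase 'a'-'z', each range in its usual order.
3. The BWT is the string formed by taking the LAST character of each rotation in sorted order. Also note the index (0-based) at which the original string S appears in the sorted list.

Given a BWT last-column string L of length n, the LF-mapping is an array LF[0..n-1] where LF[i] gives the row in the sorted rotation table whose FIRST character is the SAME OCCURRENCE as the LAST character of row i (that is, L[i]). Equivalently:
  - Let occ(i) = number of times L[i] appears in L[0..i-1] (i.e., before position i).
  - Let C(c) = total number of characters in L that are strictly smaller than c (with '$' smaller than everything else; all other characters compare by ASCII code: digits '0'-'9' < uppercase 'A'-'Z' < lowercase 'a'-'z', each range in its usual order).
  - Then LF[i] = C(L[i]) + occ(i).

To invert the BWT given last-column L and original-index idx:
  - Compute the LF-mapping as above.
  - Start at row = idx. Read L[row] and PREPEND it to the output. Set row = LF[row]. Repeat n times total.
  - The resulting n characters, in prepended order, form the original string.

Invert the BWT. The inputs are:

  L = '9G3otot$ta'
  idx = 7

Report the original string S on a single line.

Answer: tattooG39$

Derivation:
LF mapping: 2 3 1 5 7 6 8 0 9 4
Walk LF starting at row 7, prepending L[row]:
  step 1: row=7, L[7]='$', prepend. Next row=LF[7]=0
  step 2: row=0, L[0]='9', prepend. Next row=LF[0]=2
  step 3: row=2, L[2]='3', prepend. Next row=LF[2]=1
  step 4: row=1, L[1]='G', prepend. Next row=LF[1]=3
  step 5: row=3, L[3]='o', prepend. Next row=LF[3]=5
  step 6: row=5, L[5]='o', prepend. Next row=LF[5]=6
  step 7: row=6, L[6]='t', prepend. Next row=LF[6]=8
  step 8: row=8, L[8]='t', prepend. Next row=LF[8]=9
  step 9: row=9, L[9]='a', prepend. Next row=LF[9]=4
  step 10: row=4, L[4]='t', prepend. Next row=LF[4]=7
Reversed output: tattooG39$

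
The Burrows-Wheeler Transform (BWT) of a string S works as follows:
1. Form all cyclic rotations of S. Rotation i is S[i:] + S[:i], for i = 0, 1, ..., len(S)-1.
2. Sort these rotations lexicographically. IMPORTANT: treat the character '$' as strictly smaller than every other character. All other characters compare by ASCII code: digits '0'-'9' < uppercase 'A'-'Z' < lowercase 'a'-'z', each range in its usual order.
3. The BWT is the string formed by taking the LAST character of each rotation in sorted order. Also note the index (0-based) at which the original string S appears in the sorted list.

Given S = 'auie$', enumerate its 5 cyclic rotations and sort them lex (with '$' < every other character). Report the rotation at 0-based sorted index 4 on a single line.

All 5 rotations (rotation i = S[i:]+S[:i]):
  rot[0] = auie$
  rot[1] = uie$a
  rot[2] = ie$au
  rot[3] = e$aui
  rot[4] = $auie
Sorted (with $ < everything):
  sorted[0] = $auie
  sorted[1] = auie$
  sorted[2] = e$aui
  sorted[3] = ie$au
  sorted[4] = uie$a
sorted[4] = uie$a

Answer: uie$a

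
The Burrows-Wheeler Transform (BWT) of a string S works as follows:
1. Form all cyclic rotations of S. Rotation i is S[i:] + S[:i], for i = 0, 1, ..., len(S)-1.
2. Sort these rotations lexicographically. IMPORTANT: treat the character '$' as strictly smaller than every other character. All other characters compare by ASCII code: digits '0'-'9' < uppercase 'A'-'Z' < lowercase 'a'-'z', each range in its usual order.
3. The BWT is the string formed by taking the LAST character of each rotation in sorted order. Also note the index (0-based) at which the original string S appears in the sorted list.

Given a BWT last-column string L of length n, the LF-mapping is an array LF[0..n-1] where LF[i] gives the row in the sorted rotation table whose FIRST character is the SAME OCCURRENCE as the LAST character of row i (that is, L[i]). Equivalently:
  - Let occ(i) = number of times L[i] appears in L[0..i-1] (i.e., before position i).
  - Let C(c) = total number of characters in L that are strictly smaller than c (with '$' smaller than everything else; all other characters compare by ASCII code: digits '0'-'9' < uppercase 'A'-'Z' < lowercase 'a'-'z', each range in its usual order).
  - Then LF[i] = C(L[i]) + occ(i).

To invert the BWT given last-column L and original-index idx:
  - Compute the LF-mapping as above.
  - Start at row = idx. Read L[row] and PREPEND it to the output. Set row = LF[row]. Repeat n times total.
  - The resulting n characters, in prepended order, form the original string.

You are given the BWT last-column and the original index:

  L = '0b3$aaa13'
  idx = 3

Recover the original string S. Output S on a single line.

LF mapping: 1 8 3 0 5 6 7 2 4
Walk LF starting at row 3, prepending L[row]:
  step 1: row=3, L[3]='$', prepend. Next row=LF[3]=0
  step 2: row=0, L[0]='0', prepend. Next row=LF[0]=1
  step 3: row=1, L[1]='b', prepend. Next row=LF[1]=8
  step 4: row=8, L[8]='3', prepend. Next row=LF[8]=4
  step 5: row=4, L[4]='a', prepend. Next row=LF[4]=5
  step 6: row=5, L[5]='a', prepend. Next row=LF[5]=6
  step 7: row=6, L[6]='a', prepend. Next row=LF[6]=7
  step 8: row=7, L[7]='1', prepend. Next row=LF[7]=2
  step 9: row=2, L[2]='3', prepend. Next row=LF[2]=3
Reversed output: 31aaa3b0$

Answer: 31aaa3b0$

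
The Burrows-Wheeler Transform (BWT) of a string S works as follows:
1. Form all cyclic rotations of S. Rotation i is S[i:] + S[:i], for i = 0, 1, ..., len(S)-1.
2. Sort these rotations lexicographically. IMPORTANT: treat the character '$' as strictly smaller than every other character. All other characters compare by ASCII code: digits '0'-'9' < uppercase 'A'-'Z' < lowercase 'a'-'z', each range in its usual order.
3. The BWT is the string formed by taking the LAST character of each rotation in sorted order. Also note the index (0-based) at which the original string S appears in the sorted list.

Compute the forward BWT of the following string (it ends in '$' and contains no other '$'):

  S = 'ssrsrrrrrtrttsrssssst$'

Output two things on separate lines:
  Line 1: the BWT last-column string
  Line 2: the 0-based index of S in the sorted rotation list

All 22 rotations (rotation i = S[i:]+S[:i]):
  rot[0] = ssrsrrrrrtrttsrssssst$
  rot[1] = srsrrrrrtrttsrssssst$s
  rot[2] = rsrrrrrtrttsrssssst$ss
  rot[3] = srrrrrtrttsrssssst$ssr
  rot[4] = rrrrrtrttsrssssst$ssrs
  rot[5] = rrrrtrttsrssssst$ssrsr
  rot[6] = rrrtrttsrssssst$ssrsrr
  rot[7] = rrtrttsrssssst$ssrsrrr
  rot[8] = rtrttsrssssst$ssrsrrrr
  rot[9] = trttsrssssst$ssrsrrrrr
  rot[10] = rttsrssssst$ssrsrrrrrt
  rot[11] = ttsrssssst$ssrsrrrrrtr
  rot[12] = tsrssssst$ssrsrrrrrtrt
  rot[13] = srssssst$ssrsrrrrrtrtt
  rot[14] = rssssst$ssrsrrrrrtrtts
  rot[15] = ssssst$ssrsrrrrrtrttsr
  rot[16] = sssst$ssrsrrrrrtrttsrs
  rot[17] = ssst$ssrsrrrrrtrttsrss
  rot[18] = sst$ssrsrrrrrtrttsrsss
  rot[19] = st$ssrsrrrrrtrttsrssss
  rot[20] = t$ssrsrrrrrtrttsrsssss
  rot[21] = $ssrsrrrrrtrttsrssssst
Sorted (with $ < everything):
  sorted[0] = $ssrsrrrrrtrttsrssssst  (last char: 't')
  sorted[1] = rrrrrtrttsrssssst$ssrs  (last char: 's')
  sorted[2] = rrrrtrttsrssssst$ssrsr  (last char: 'r')
  sorted[3] = rrrtrttsrssssst$ssrsrr  (last char: 'r')
  sorted[4] = rrtrttsrssssst$ssrsrrr  (last char: 'r')
  sorted[5] = rsrrrrrtrttsrssssst$ss  (last char: 's')
  sorted[6] = rssssst$ssrsrrrrrtrtts  (last char: 's')
  sorted[7] = rtrttsrssssst$ssrsrrrr  (last char: 'r')
  sorted[8] = rttsrssssst$ssrsrrrrrt  (last char: 't')
  sorted[9] = srrrrrtrttsrssssst$ssr  (last char: 'r')
  sorted[10] = srsrrrrrtrttsrssssst$s  (last char: 's')
  sorted[11] = srssssst$ssrsrrrrrtrtt  (last char: 't')
  sorted[12] = ssrsrrrrrtrttsrssssst$  (last char: '$')
  sorted[13] = ssssst$ssrsrrrrrtrttsr  (last char: 'r')
  sorted[14] = sssst$ssrsrrrrrtrttsrs  (last char: 's')
  sorted[15] = ssst$ssrsrrrrrtrttsrss  (last char: 's')
  sorted[16] = sst$ssrsrrrrrtrttsrsss  (last char: 's')
  sorted[17] = st$ssrsrrrrrtrttsrssss  (last char: 's')
  sorted[18] = t$ssrsrrrrrtrttsrsssss  (last char: 's')
  sorted[19] = trttsrssssst$ssrsrrrrr  (last char: 'r')
  sorted[20] = tsrssssst$ssrsrrrrrtrt  (last char: 't')
  sorted[21] = ttsrssssst$ssrsrrrrrtr  (last char: 'r')
Last column: tsrrrssrtrst$rsssssrtr
Original string S is at sorted index 12

Answer: tsrrrssrtrst$rsssssrtr
12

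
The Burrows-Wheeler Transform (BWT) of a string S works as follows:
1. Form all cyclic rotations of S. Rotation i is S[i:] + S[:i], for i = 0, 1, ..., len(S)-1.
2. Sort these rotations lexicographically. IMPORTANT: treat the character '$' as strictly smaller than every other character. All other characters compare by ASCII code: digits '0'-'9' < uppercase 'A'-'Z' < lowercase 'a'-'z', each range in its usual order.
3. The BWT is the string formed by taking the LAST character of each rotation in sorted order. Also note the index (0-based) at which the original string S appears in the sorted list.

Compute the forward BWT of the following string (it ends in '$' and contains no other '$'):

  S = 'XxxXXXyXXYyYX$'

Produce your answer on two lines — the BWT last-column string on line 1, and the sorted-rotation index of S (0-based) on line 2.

Answer: XYxyXX$XyXxXXY
6

Derivation:
All 14 rotations (rotation i = S[i:]+S[:i]):
  rot[0] = XxxXXXyXXYyYX$
  rot[1] = xxXXXyXXYyYX$X
  rot[2] = xXXXyXXYyYX$Xx
  rot[3] = XXXyXXYyYX$Xxx
  rot[4] = XXyXXYyYX$XxxX
  rot[5] = XyXXYyYX$XxxXX
  rot[6] = yXXYyYX$XxxXXX
  rot[7] = XXYyYX$XxxXXXy
  rot[8] = XYyYX$XxxXXXyX
  rot[9] = YyYX$XxxXXXyXX
  rot[10] = yYX$XxxXXXyXXY
  rot[11] = YX$XxxXXXyXXYy
  rot[12] = X$XxxXXXyXXYyY
  rot[13] = $XxxXXXyXXYyYX
Sorted (with $ < everything):
  sorted[0] = $XxxXXXyXXYyYX  (last char: 'X')
  sorted[1] = X$XxxXXXyXXYyY  (last char: 'Y')
  sorted[2] = XXXyXXYyYX$Xxx  (last char: 'x')
  sorted[3] = XXYyYX$XxxXXXy  (last char: 'y')
  sorted[4] = XXyXXYyYX$XxxX  (last char: 'X')
  sorted[5] = XYyYX$XxxXXXyX  (last char: 'X')
  sorted[6] = XxxXXXyXXYyYX$  (last char: '$')
  sorted[7] = XyXXYyYX$XxxXX  (last char: 'X')
  sorted[8] = YX$XxxXXXyXXYy  (last char: 'y')
  sorted[9] = YyYX$XxxXXXyXX  (last char: 'X')
  sorted[10] = xXXXyXXYyYX$Xx  (last char: 'x')
  sorted[11] = xxXXXyXXYyYX$X  (last char: 'X')
  sorted[12] = yXXYyYX$XxxXXX  (last char: 'X')
  sorted[13] = yYX$XxxXXXyXXY  (last char: 'Y')
Last column: XYxyXX$XyXxXXY
Original string S is at sorted index 6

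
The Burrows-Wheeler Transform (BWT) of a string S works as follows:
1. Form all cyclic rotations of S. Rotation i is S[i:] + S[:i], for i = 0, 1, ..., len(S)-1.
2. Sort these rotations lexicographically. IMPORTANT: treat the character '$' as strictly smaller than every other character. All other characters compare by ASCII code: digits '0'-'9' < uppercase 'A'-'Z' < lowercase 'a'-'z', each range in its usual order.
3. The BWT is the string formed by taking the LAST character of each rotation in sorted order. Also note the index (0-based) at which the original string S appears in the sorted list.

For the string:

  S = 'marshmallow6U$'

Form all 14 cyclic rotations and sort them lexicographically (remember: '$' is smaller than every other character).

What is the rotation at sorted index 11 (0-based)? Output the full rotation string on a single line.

All 14 rotations (rotation i = S[i:]+S[:i]):
  rot[0] = marshmallow6U$
  rot[1] = arshmallow6U$m
  rot[2] = rshmallow6U$ma
  rot[3] = shmallow6U$mar
  rot[4] = hmallow6U$mars
  rot[5] = mallow6U$marsh
  rot[6] = allow6U$marshm
  rot[7] = llow6U$marshma
  rot[8] = low6U$marshmal
  rot[9] = ow6U$marshmall
  rot[10] = w6U$marshmallo
  rot[11] = 6U$marshmallow
  rot[12] = U$marshmallow6
  rot[13] = $marshmallow6U
Sorted (with $ < everything):
  sorted[0] = $marshmallow6U
  sorted[1] = 6U$marshmallow
  sorted[2] = U$marshmallow6
  sorted[3] = allow6U$marshm
  sorted[4] = arshmallow6U$m
  sorted[5] = hmallow6U$mars
  sorted[6] = llow6U$marshma
  sorted[7] = low6U$marshmal
  sorted[8] = mallow6U$marsh
  sorted[9] = marshmallow6U$
  sorted[10] = ow6U$marshmall
  sorted[11] = rshmallow6U$ma
  sorted[12] = shmallow6U$mar
  sorted[13] = w6U$marshmallo
sorted[11] = rshmallow6U$ma

Answer: rshmallow6U$ma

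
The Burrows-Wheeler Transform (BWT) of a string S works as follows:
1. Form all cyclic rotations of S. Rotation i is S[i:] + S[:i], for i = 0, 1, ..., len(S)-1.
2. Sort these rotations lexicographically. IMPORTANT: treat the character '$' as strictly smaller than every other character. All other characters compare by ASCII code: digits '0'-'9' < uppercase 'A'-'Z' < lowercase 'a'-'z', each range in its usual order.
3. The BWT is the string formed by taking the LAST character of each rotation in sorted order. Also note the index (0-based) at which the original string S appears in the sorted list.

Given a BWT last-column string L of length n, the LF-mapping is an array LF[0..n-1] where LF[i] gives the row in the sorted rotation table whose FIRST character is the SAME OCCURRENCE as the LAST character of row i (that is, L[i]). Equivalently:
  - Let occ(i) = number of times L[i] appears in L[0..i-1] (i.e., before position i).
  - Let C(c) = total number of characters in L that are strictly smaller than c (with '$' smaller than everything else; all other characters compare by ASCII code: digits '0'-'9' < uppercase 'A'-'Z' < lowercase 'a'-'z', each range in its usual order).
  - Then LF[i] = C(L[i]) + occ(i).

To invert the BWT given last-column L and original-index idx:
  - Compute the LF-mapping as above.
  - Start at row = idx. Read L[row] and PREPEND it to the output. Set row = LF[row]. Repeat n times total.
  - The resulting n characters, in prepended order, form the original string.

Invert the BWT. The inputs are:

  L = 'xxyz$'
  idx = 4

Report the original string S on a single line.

LF mapping: 1 2 3 4 0
Walk LF starting at row 4, prepending L[row]:
  step 1: row=4, L[4]='$', prepend. Next row=LF[4]=0
  step 2: row=0, L[0]='x', prepend. Next row=LF[0]=1
  step 3: row=1, L[1]='x', prepend. Next row=LF[1]=2
  step 4: row=2, L[2]='y', prepend. Next row=LF[2]=3
  step 5: row=3, L[3]='z', prepend. Next row=LF[3]=4
Reversed output: zyxx$

Answer: zyxx$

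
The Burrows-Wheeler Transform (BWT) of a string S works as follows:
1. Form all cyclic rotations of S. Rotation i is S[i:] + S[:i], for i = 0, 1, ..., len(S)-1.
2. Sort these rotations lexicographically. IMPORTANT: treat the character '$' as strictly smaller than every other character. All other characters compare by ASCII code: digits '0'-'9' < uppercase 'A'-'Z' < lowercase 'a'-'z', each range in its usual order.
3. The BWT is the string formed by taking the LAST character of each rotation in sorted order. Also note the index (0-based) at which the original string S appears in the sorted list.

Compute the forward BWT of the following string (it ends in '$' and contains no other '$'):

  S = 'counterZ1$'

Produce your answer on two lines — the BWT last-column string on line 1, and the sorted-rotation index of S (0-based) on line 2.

Answer: 1Zr$tuceno
3

Derivation:
All 10 rotations (rotation i = S[i:]+S[:i]):
  rot[0] = counterZ1$
  rot[1] = ounterZ1$c
  rot[2] = unterZ1$co
  rot[3] = nterZ1$cou
  rot[4] = terZ1$coun
  rot[5] = erZ1$count
  rot[6] = rZ1$counte
  rot[7] = Z1$counter
  rot[8] = 1$counterZ
  rot[9] = $counterZ1
Sorted (with $ < everything):
  sorted[0] = $counterZ1  (last char: '1')
  sorted[1] = 1$counterZ  (last char: 'Z')
  sorted[2] = Z1$counter  (last char: 'r')
  sorted[3] = counterZ1$  (last char: '$')
  sorted[4] = erZ1$count  (last char: 't')
  sorted[5] = nterZ1$cou  (last char: 'u')
  sorted[6] = ounterZ1$c  (last char: 'c')
  sorted[7] = rZ1$counte  (last char: 'e')
  sorted[8] = terZ1$coun  (last char: 'n')
  sorted[9] = unterZ1$co  (last char: 'o')
Last column: 1Zr$tuceno
Original string S is at sorted index 3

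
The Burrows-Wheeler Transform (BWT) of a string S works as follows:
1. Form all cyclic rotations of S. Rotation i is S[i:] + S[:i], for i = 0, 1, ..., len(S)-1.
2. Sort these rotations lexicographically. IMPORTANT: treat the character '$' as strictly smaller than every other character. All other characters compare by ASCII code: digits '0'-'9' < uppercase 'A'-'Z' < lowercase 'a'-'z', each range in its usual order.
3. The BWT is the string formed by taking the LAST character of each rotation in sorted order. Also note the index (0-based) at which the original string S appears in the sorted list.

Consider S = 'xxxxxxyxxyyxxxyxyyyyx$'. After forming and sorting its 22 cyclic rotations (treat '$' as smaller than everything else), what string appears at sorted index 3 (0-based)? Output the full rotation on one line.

All 22 rotations (rotation i = S[i:]+S[:i]):
  rot[0] = xxxxxxyxxyyxxxyxyyyyx$
  rot[1] = xxxxxyxxyyxxxyxyyyyx$x
  rot[2] = xxxxyxxyyxxxyxyyyyx$xx
  rot[3] = xxxyxxyyxxxyxyyyyx$xxx
  rot[4] = xxyxxyyxxxyxyyyyx$xxxx
  rot[5] = xyxxyyxxxyxyyyyx$xxxxx
  rot[6] = yxxyyxxxyxyyyyx$xxxxxx
  rot[7] = xxyyxxxyxyyyyx$xxxxxxy
  rot[8] = xyyxxxyxyyyyx$xxxxxxyx
  rot[9] = yyxxxyxyyyyx$xxxxxxyxx
  rot[10] = yxxxyxyyyyx$xxxxxxyxxy
  rot[11] = xxxyxyyyyx$xxxxxxyxxyy
  rot[12] = xxyxyyyyx$xxxxxxyxxyyx
  rot[13] = xyxyyyyx$xxxxxxyxxyyxx
  rot[14] = yxyyyyx$xxxxxxyxxyyxxx
  rot[15] = xyyyyx$xxxxxxyxxyyxxxy
  rot[16] = yyyyx$xxxxxxyxxyyxxxyx
  rot[17] = yyyx$xxxxxxyxxyyxxxyxy
  rot[18] = yyx$xxxxxxyxxyyxxxyxyy
  rot[19] = yx$xxxxxxyxxyyxxxyxyyy
  rot[20] = x$xxxxxxyxxyyxxxyxyyyy
  rot[21] = $xxxxxxyxxyyxxxyxyyyyx
Sorted (with $ < everything):
  sorted[0] = $xxxxxxyxxyyxxxyxyyyyx
  sorted[1] = x$xxxxxxyxxyyxxxyxyyyy
  sorted[2] = xxxxxxyxxyyxxxyxyyyyx$
  sorted[3] = xxxxxyxxyyxxxyxyyyyx$x
  sorted[4] = xxxxyxxyyxxxyxyyyyx$xx
  sorted[5] = xxxyxxyyxxxyxyyyyx$xxx
  sorted[6] = xxxyxyyyyx$xxxxxxyxxyy
  sorted[7] = xxyxxyyxxxyxyyyyx$xxxx
  sorted[8] = xxyxyyyyx$xxxxxxyxxyyx
  sorted[9] = xxyyxxxyxyyyyx$xxxxxxy
  sorted[10] = xyxxyyxxxyxyyyyx$xxxxx
  sorted[11] = xyxyyyyx$xxxxxxyxxyyxx
  sorted[12] = xyyxxxyxyyyyx$xxxxxxyx
  sorted[13] = xyyyyx$xxxxxxyxxyyxxxy
  sorted[14] = yx$xxxxxxyxxyyxxxyxyyy
  sorted[15] = yxxxyxyyyyx$xxxxxxyxxy
  sorted[16] = yxxyyxxxyxyyyyx$xxxxxx
  sorted[17] = yxyyyyx$xxxxxxyxxyyxxx
  sorted[18] = yyx$xxxxxxyxxyyxxxyxyy
  sorted[19] = yyxxxyxyyyyx$xxxxxxyxx
  sorted[20] = yyyx$xxxxxxyxxyyxxxyxy
  sorted[21] = yyyyx$xxxxxxyxxyyxxxyx
sorted[3] = xxxxxyxxyyxxxyxyyyyx$x

Answer: xxxxxyxxyyxxxyxyyyyx$x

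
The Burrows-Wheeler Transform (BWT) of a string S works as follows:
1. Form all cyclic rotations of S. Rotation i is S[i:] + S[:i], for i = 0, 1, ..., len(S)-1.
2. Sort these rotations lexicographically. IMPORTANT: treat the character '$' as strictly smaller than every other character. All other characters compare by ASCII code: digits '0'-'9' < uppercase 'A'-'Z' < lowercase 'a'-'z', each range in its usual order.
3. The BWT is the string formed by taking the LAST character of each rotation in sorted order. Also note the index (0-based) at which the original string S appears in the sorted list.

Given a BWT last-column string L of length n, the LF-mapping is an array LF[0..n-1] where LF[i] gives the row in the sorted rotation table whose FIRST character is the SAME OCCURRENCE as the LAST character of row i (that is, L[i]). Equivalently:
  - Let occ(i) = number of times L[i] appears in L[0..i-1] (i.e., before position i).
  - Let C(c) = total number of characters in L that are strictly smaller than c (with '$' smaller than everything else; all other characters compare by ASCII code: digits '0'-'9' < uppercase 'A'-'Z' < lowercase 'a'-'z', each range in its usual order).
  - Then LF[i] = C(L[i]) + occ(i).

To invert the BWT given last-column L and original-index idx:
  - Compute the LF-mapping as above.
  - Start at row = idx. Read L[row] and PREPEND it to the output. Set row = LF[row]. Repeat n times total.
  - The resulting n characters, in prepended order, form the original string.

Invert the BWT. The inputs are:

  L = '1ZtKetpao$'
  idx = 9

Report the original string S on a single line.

LF mapping: 1 3 8 2 5 9 7 4 6 0
Walk LF starting at row 9, prepending L[row]:
  step 1: row=9, L[9]='$', prepend. Next row=LF[9]=0
  step 2: row=0, L[0]='1', prepend. Next row=LF[0]=1
  step 3: row=1, L[1]='Z', prepend. Next row=LF[1]=3
  step 4: row=3, L[3]='K', prepend. Next row=LF[3]=2
  step 5: row=2, L[2]='t', prepend. Next row=LF[2]=8
  step 6: row=8, L[8]='o', prepend. Next row=LF[8]=6
  step 7: row=6, L[6]='p', prepend. Next row=LF[6]=7
  step 8: row=7, L[7]='a', prepend. Next row=LF[7]=4
  step 9: row=4, L[4]='e', prepend. Next row=LF[4]=5
  step 10: row=5, L[5]='t', prepend. Next row=LF[5]=9
Reversed output: teapotKZ1$

Answer: teapotKZ1$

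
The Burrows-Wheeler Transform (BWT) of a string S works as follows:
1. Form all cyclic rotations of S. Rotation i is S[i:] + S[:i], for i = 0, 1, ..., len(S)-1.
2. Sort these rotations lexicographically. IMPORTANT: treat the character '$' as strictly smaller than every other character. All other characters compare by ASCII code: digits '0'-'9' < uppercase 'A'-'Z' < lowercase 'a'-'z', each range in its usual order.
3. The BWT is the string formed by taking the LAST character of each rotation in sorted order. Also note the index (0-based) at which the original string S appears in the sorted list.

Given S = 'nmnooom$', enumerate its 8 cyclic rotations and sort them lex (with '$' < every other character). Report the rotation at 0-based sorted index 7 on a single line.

All 8 rotations (rotation i = S[i:]+S[:i]):
  rot[0] = nmnooom$
  rot[1] = mnooom$n
  rot[2] = nooom$nm
  rot[3] = ooom$nmn
  rot[4] = oom$nmno
  rot[5] = om$nmnoo
  rot[6] = m$nmnooo
  rot[7] = $nmnooom
Sorted (with $ < everything):
  sorted[0] = $nmnooom
  sorted[1] = m$nmnooo
  sorted[2] = mnooom$n
  sorted[3] = nmnooom$
  sorted[4] = nooom$nm
  sorted[5] = om$nmnoo
  sorted[6] = oom$nmno
  sorted[7] = ooom$nmn
sorted[7] = ooom$nmn

Answer: ooom$nmn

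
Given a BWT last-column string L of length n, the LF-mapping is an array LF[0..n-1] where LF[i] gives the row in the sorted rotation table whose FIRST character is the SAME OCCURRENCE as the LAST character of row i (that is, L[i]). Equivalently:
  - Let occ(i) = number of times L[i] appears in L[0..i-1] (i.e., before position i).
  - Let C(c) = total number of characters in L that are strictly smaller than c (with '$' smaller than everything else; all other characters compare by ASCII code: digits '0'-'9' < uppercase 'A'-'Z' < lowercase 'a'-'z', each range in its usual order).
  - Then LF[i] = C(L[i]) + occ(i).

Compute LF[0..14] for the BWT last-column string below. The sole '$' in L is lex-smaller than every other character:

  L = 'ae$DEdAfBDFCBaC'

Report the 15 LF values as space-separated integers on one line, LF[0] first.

Answer: 10 13 0 6 8 12 1 14 2 7 9 4 3 11 5

Derivation:
Char counts: '$':1, 'A':1, 'B':2, 'C':2, 'D':2, 'E':1, 'F':1, 'a':2, 'd':1, 'e':1, 'f':1
C (first-col start): C('$')=0, C('A')=1, C('B')=2, C('C')=4, C('D')=6, C('E')=8, C('F')=9, C('a')=10, C('d')=12, C('e')=13, C('f')=14
L[0]='a': occ=0, LF[0]=C('a')+0=10+0=10
L[1]='e': occ=0, LF[1]=C('e')+0=13+0=13
L[2]='$': occ=0, LF[2]=C('$')+0=0+0=0
L[3]='D': occ=0, LF[3]=C('D')+0=6+0=6
L[4]='E': occ=0, LF[4]=C('E')+0=8+0=8
L[5]='d': occ=0, LF[5]=C('d')+0=12+0=12
L[6]='A': occ=0, LF[6]=C('A')+0=1+0=1
L[7]='f': occ=0, LF[7]=C('f')+0=14+0=14
L[8]='B': occ=0, LF[8]=C('B')+0=2+0=2
L[9]='D': occ=1, LF[9]=C('D')+1=6+1=7
L[10]='F': occ=0, LF[10]=C('F')+0=9+0=9
L[11]='C': occ=0, LF[11]=C('C')+0=4+0=4
L[12]='B': occ=1, LF[12]=C('B')+1=2+1=3
L[13]='a': occ=1, LF[13]=C('a')+1=10+1=11
L[14]='C': occ=1, LF[14]=C('C')+1=4+1=5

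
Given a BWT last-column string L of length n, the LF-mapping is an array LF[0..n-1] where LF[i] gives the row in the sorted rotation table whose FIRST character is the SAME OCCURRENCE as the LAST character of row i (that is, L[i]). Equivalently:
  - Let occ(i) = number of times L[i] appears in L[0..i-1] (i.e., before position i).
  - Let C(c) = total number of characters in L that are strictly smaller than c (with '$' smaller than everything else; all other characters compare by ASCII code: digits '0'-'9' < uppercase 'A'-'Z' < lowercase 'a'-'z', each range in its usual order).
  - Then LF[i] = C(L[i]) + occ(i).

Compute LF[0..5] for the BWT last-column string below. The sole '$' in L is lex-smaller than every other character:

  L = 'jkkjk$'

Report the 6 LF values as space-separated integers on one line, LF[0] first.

Char counts: '$':1, 'j':2, 'k':3
C (first-col start): C('$')=0, C('j')=1, C('k')=3
L[0]='j': occ=0, LF[0]=C('j')+0=1+0=1
L[1]='k': occ=0, LF[1]=C('k')+0=3+0=3
L[2]='k': occ=1, LF[2]=C('k')+1=3+1=4
L[3]='j': occ=1, LF[3]=C('j')+1=1+1=2
L[4]='k': occ=2, LF[4]=C('k')+2=3+2=5
L[5]='$': occ=0, LF[5]=C('$')+0=0+0=0

Answer: 1 3 4 2 5 0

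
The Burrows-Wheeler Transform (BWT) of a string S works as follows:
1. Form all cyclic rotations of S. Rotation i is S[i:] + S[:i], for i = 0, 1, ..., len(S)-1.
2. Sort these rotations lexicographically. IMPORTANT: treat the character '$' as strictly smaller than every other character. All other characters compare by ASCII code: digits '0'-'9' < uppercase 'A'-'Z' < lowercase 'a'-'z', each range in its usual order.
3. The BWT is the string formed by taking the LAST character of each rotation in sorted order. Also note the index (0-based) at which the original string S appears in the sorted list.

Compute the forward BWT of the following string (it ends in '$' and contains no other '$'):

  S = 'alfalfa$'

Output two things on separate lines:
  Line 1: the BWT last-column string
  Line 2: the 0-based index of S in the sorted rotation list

Answer: aff$llaa
3

Derivation:
All 8 rotations (rotation i = S[i:]+S[:i]):
  rot[0] = alfalfa$
  rot[1] = lfalfa$a
  rot[2] = falfa$al
  rot[3] = alfa$alf
  rot[4] = lfa$alfa
  rot[5] = fa$alfal
  rot[6] = a$alfalf
  rot[7] = $alfalfa
Sorted (with $ < everything):
  sorted[0] = $alfalfa  (last char: 'a')
  sorted[1] = a$alfalf  (last char: 'f')
  sorted[2] = alfa$alf  (last char: 'f')
  sorted[3] = alfalfa$  (last char: '$')
  sorted[4] = fa$alfal  (last char: 'l')
  sorted[5] = falfa$al  (last char: 'l')
  sorted[6] = lfa$alfa  (last char: 'a')
  sorted[7] = lfalfa$a  (last char: 'a')
Last column: aff$llaa
Original string S is at sorted index 3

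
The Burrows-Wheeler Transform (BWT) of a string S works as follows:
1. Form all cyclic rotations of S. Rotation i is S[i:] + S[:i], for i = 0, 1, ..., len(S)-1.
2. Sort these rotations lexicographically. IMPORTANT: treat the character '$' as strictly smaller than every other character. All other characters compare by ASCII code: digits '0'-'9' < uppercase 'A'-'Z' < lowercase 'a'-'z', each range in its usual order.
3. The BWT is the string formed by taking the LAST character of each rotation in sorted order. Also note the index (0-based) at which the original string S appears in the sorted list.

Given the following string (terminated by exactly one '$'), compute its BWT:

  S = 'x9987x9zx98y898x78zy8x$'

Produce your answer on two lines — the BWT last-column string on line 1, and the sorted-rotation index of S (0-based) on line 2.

All 23 rotations (rotation i = S[i:]+S[:i]):
  rot[0] = x9987x9zx98y898x78zy8x$
  rot[1] = 9987x9zx98y898x78zy8x$x
  rot[2] = 987x9zx98y898x78zy8x$x9
  rot[3] = 87x9zx98y898x78zy8x$x99
  rot[4] = 7x9zx98y898x78zy8x$x998
  rot[5] = x9zx98y898x78zy8x$x9987
  rot[6] = 9zx98y898x78zy8x$x9987x
  rot[7] = zx98y898x78zy8x$x9987x9
  rot[8] = x98y898x78zy8x$x9987x9z
  rot[9] = 98y898x78zy8x$x9987x9zx
  rot[10] = 8y898x78zy8x$x9987x9zx9
  rot[11] = y898x78zy8x$x9987x9zx98
  rot[12] = 898x78zy8x$x9987x9zx98y
  rot[13] = 98x78zy8x$x9987x9zx98y8
  rot[14] = 8x78zy8x$x9987x9zx98y89
  rot[15] = x78zy8x$x9987x9zx98y898
  rot[16] = 78zy8x$x9987x9zx98y898x
  rot[17] = 8zy8x$x9987x9zx98y898x7
  rot[18] = zy8x$x9987x9zx98y898x78
  rot[19] = y8x$x9987x9zx98y898x78z
  rot[20] = 8x$x9987x9zx98y898x78zy
  rot[21] = x$x9987x9zx98y898x78zy8
  rot[22] = $x9987x9zx98y898x78zy8x
Sorted (with $ < everything):
  sorted[0] = $x9987x9zx98y898x78zy8x  (last char: 'x')
  sorted[1] = 78zy8x$x9987x9zx98y898x  (last char: 'x')
  sorted[2] = 7x9zx98y898x78zy8x$x998  (last char: '8')
  sorted[3] = 87x9zx98y898x78zy8x$x99  (last char: '9')
  sorted[4] = 898x78zy8x$x9987x9zx98y  (last char: 'y')
  sorted[5] = 8x$x9987x9zx98y898x78zy  (last char: 'y')
  sorted[6] = 8x78zy8x$x9987x9zx98y89  (last char: '9')
  sorted[7] = 8y898x78zy8x$x9987x9zx9  (last char: '9')
  sorted[8] = 8zy8x$x9987x9zx98y898x7  (last char: '7')
  sorted[9] = 987x9zx98y898x78zy8x$x9  (last char: '9')
  sorted[10] = 98x78zy8x$x9987x9zx98y8  (last char: '8')
  sorted[11] = 98y898x78zy8x$x9987x9zx  (last char: 'x')
  sorted[12] = 9987x9zx98y898x78zy8x$x  (last char: 'x')
  sorted[13] = 9zx98y898x78zy8x$x9987x  (last char: 'x')
  sorted[14] = x$x9987x9zx98y898x78zy8  (last char: '8')
  sorted[15] = x78zy8x$x9987x9zx98y898  (last char: '8')
  sorted[16] = x98y898x78zy8x$x9987x9z  (last char: 'z')
  sorted[17] = x9987x9zx98y898x78zy8x$  (last char: '$')
  sorted[18] = x9zx98y898x78zy8x$x9987  (last char: '7')
  sorted[19] = y898x78zy8x$x9987x9zx98  (last char: '8')
  sorted[20] = y8x$x9987x9zx98y898x78z  (last char: 'z')
  sorted[21] = zx98y898x78zy8x$x9987x9  (last char: '9')
  sorted[22] = zy8x$x9987x9zx98y898x78  (last char: '8')
Last column: xx89yy99798xxx88z$78z98
Original string S is at sorted index 17

Answer: xx89yy99798xxx88z$78z98
17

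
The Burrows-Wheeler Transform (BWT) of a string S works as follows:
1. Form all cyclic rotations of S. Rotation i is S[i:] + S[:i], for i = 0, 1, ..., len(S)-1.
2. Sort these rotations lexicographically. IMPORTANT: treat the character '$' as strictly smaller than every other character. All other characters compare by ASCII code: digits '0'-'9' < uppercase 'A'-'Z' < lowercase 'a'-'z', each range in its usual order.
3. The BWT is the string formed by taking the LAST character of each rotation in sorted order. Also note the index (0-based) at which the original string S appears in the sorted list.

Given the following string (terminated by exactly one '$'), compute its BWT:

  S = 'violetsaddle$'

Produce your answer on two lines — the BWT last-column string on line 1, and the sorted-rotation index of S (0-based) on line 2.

All 13 rotations (rotation i = S[i:]+S[:i]):
  rot[0] = violetsaddle$
  rot[1] = ioletsaddle$v
  rot[2] = oletsaddle$vi
  rot[3] = letsaddle$vio
  rot[4] = etsaddle$viol
  rot[5] = tsaddle$viole
  rot[6] = saddle$violet
  rot[7] = addle$violets
  rot[8] = ddle$violetsa
  rot[9] = dle$violetsad
  rot[10] = le$violetsadd
  rot[11] = e$violetsaddl
  rot[12] = $violetsaddle
Sorted (with $ < everything):
  sorted[0] = $violetsaddle  (last char: 'e')
  sorted[1] = addle$violets  (last char: 's')
  sorted[2] = ddle$violetsa  (last char: 'a')
  sorted[3] = dle$violetsad  (last char: 'd')
  sorted[4] = e$violetsaddl  (last char: 'l')
  sorted[5] = etsaddle$viol  (last char: 'l')
  sorted[6] = ioletsaddle$v  (last char: 'v')
  sorted[7] = le$violetsadd  (last char: 'd')
  sorted[8] = letsaddle$vio  (last char: 'o')
  sorted[9] = oletsaddle$vi  (last char: 'i')
  sorted[10] = saddle$violet  (last char: 't')
  sorted[11] = tsaddle$viole  (last char: 'e')
  sorted[12] = violetsaddle$  (last char: '$')
Last column: esadllvdoite$
Original string S is at sorted index 12

Answer: esadllvdoite$
12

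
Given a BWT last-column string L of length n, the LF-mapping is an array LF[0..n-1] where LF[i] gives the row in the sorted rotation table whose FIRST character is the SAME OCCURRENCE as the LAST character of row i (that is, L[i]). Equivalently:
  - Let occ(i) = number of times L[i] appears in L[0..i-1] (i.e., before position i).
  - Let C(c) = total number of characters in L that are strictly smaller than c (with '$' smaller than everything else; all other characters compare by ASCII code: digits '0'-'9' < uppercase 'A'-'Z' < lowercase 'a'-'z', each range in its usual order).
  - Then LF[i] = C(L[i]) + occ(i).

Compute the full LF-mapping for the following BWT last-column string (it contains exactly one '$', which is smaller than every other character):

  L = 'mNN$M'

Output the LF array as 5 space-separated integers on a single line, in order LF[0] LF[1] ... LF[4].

Answer: 4 2 3 0 1

Derivation:
Char counts: '$':1, 'M':1, 'N':2, 'm':1
C (first-col start): C('$')=0, C('M')=1, C('N')=2, C('m')=4
L[0]='m': occ=0, LF[0]=C('m')+0=4+0=4
L[1]='N': occ=0, LF[1]=C('N')+0=2+0=2
L[2]='N': occ=1, LF[2]=C('N')+1=2+1=3
L[3]='$': occ=0, LF[3]=C('$')+0=0+0=0
L[4]='M': occ=0, LF[4]=C('M')+0=1+0=1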